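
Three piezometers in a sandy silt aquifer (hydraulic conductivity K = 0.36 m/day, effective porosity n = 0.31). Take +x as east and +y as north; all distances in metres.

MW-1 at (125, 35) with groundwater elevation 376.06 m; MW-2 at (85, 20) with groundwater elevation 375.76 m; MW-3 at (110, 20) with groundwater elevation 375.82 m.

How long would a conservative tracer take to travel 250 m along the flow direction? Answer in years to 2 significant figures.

Differences from MW-1: to MW-2 (Δx, Δy, Δh) = (-40, -15, -0.30); to MW-3 = (-15, -15, -0.24).
Determinant of the coordinate differences = (-40)·(-15) − (-15)·(-15) = 375.
∂h/∂x = [(-0.30)·(-15) − (-0.24)·(-15)] / 375 = +0.002400
∂h/∂y = [(-40)·(-0.24) − (-15)·(-0.30)] / 375 = +0.01360
|∇h| = √(0.002400² + 0.01360²) = 0.01381
Seepage velocity v = K·i/n = 0.36 × 0.01381 / 0.31 = 0.01604 m/day.
t = 250 / 0.01604 = 1.559e+04 days = 42.7 years.

43 years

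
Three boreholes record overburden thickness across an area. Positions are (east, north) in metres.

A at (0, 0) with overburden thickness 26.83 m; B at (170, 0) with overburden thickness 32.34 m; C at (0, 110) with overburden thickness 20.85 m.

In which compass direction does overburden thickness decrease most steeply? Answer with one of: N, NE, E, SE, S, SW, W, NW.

∂d/∂x = (32.34 − 26.83) / (170 − 0) = +0.03241
∂d/∂y = (20.85 − 26.83) / (110 − 0) = -0.05436
Steepest decrease is along −∇f = (-0.03241 E, +0.05436 N) → northwest.

NW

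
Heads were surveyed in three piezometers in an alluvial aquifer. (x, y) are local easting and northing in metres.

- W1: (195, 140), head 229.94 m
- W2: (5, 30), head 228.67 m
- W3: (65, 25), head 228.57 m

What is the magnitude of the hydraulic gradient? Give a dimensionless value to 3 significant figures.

Differences from W1: to W2 (Δx, Δy, Δh) = (-190, -110, -1.27); to W3 = (-130, -115, -1.37).
Solve a·Δx + b·Δy = Δh: det = (-190)·(-115) − (-130)·(-110) = 7550.
∂h/∂x = [(-1.27)·(-115) − (-1.37)·(-110)] / 7550 = -0.0006159
∂h/∂y = [(-190)·(-1.37) − (-130)·(-1.27)] / 7550 = +0.01261
|∇h| = √(-0.0006159² + 0.01261²) = 0.01263

0.0126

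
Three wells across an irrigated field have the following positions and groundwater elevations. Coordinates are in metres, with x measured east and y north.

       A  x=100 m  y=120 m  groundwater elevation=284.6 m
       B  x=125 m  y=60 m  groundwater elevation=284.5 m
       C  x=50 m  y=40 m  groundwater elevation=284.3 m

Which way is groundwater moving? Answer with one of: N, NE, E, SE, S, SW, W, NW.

SW

Differences from A: to B (Δx, Δy, Δh) = (25, -60, -0.1); to C = (-50, -80, -0.3).
Determinant of the coordinate differences = 25·(-80) − (-50)·(-60) = -5000.
∂h/∂x = [(-0.1)·(-80) − (-0.3)·(-60)] / -5000 = +0.002000
∂h/∂y = [25·(-0.3) − (-50)·(-0.1)] / -5000 = +0.002500
Flow = −∇h = (-0.002000 east, -0.002500 north), which points southwest.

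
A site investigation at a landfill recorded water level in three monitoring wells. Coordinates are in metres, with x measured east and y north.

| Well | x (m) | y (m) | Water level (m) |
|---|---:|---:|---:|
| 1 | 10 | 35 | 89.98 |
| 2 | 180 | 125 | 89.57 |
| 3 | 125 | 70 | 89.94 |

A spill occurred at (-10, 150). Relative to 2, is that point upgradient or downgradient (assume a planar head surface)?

Three-point gradient (reference 1): Δ to 2 = (170, 90, -0.41), Δ to 3 = (115, 35, -0.04).
∂h/∂x = +0.002443, ∂h/∂y = -0.009170 (det = -4400).
Head at (-10, 150) = 89.98 + (+0.002443)·(-20) + (-0.009170)·(115) = 88.88 m.
That is lower than the 89.57 m at 2, so the point is downgradient.

downgradient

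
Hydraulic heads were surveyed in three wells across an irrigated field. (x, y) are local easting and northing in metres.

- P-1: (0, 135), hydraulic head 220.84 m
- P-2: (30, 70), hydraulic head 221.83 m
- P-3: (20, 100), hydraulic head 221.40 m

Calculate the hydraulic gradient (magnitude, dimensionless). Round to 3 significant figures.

With h = a·x + b·y + c and P-1 as origin, the differences give:
  30·a + (-65)·b = +0.99
  20·a + (-35)·b = +0.56
Eliminate b (×(-35) and ×(-65), subtract): 250·a = 1.750 → a = ∂h/∂x = +0.007000
Back-substitute: b = ∂h/∂y = -0.01200.
|∇h| = √(0.007000² + -0.01200²) = 0.01389

0.0139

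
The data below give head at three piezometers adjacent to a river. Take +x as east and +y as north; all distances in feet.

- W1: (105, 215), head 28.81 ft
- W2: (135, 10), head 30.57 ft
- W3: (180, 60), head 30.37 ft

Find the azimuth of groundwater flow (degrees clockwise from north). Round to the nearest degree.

Differences from W1: to W2 (Δx, Δy, Δh) = (30, -205, +1.76); to W3 = (75, -155, +1.56).
Solve a·Δx + b·Δy = Δh: det = 30·(-155) − 75·(-205) = 10725.
∂h/∂x = [(+1.76)·(-155) − (+1.56)·(-205)] / 10725 = +0.004382
∂h/∂y = [30·(+1.56) − 75·(+1.76)] / 10725 = -0.007944
Flow direction (−∇h) has components (-0.004382 E, +0.007944 N).
Azimuth = atan2(E, N) = atan2(-0.004382, +0.007944) = 331.1° ≈ 331°.

331°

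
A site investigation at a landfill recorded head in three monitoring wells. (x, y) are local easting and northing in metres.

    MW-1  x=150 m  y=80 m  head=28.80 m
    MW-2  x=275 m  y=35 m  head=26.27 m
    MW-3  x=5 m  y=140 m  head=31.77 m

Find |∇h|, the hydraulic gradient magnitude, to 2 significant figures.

Taking MW-1 as reference: MW-2−MW-1 = (125, -45, -2.53); MW-3−MW-1 = (-145, 60, +2.97).
Determinant of the coordinate differences = 125·60 − (-145)·(-45) = 975.
∂h/∂x = [(-2.53)·60 − (+2.97)·(-45)] / 975 = -0.01862
∂h/∂y = [125·(+2.97) − (-145)·(-2.53)] / 975 = +0.004513
|∇h| = √(-0.01862² + 0.004513²) = 0.01916

0.019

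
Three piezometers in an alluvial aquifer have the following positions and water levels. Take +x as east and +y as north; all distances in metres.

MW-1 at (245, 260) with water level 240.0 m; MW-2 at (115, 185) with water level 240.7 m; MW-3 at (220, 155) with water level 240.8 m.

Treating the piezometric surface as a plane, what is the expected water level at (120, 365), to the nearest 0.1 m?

Three-point gradient (reference MW-1): Δ to MW-2 = (-130, -75, +0.7), Δ to MW-3 = (-25, -105, +0.8).
∂h/∂x = -0.001146, ∂h/∂y = -0.007346 (det = 11775).
h(120, 365) = 240.0 + (-0.001146)·(-125) + (-0.007346)·(105) = 240.0 +0.143 -0.771 = 239.372 m.

239.4 m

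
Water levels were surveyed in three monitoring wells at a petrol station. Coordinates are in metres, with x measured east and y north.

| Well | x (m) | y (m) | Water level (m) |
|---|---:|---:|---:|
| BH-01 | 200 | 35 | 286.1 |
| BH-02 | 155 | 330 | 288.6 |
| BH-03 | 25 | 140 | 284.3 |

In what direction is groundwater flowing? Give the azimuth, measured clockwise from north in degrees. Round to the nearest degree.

237°

Taking BH-01 as reference: BH-02−BH-01 = (-45, 295, +2.5); BH-03−BH-01 = (-175, 105, -1.8).
Determinant of the coordinate differences = (-45)·105 − (-175)·295 = 46900.
∂h/∂x = [(+2.5)·105 − (-1.8)·295] / 46900 = +0.01692
∂h/∂y = [(-45)·(-1.8) − (-175)·(+2.5)] / 46900 = +0.01106
Flow direction (−∇h) has components (-0.01692 E, -0.01106 N).
Azimuth = atan2(E, N) = atan2(-0.01692, -0.01106) = 236.8° ≈ 237°.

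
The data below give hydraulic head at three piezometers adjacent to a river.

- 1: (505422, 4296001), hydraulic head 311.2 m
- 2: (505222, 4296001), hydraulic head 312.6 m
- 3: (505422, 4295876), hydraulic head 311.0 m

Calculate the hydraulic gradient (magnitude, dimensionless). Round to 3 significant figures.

0.00718

∂h/∂x = (312.6 − 311.2) / (505222 − 505422) = -0.007000
∂h/∂y = (311.0 − 311.2) / (4295876 − 4296001) = +0.001600
|∇h| = √(-0.007000² + 0.001600²) = 0.007181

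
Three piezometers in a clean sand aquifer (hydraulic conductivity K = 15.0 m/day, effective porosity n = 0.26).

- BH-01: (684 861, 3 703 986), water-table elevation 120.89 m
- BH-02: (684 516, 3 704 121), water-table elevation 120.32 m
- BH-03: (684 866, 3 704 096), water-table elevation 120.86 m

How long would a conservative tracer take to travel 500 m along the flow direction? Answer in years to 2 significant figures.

With h = a·x + b·y + c and BH-01 as origin, the differences give:
  (-345)·a + 135·b = -0.57
  5·a + 110·b = -0.03
Eliminate b (×110 and ×135, subtract): -38625·a = -58.650 → a = ∂h/∂x = +0.001518
Back-substitute: b = ∂h/∂y = -0.0003417.
|∇h| = √(0.001518² + -0.0003417²) = 0.001556
Seepage velocity v = K·i/n = 15.0 × 0.001556 / 0.26 = 0.08977 m/day.
t = 500 / 0.08977 = 5570 days = 15.2 years.

15 years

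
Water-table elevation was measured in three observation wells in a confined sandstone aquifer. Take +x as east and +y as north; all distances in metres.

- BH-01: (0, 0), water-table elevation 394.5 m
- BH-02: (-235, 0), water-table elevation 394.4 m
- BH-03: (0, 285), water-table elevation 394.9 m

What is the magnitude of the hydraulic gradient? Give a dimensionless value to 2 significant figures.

∂h/∂x = (394.4 − 394.5) / (-235 − 0) = +0.0004255
∂h/∂y = (394.9 − 394.5) / (285 − 0) = +0.001404
|∇h| = √(0.0004255² + 0.001404²) = 0.001467

0.0015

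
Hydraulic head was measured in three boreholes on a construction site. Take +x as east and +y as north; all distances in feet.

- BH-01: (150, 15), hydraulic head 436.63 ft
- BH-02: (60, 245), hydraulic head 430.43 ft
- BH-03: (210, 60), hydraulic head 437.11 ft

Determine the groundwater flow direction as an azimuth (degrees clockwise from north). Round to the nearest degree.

310°

Taking BH-01 as reference: BH-02−BH-01 = (-90, 230, -6.20); BH-03−BH-01 = (60, 45, +0.48).
Determinant of the coordinate differences = (-90)·45 − 60·230 = -17850.
∂h/∂x = [(-6.20)·45 − (+0.48)·230] / -17850 = +0.02182
∂h/∂y = [(-90)·(+0.48) − 60·(-6.20)] / -17850 = -0.01842
Flow direction (−∇h) has components (-0.02182 E, +0.01842 N).
Azimuth = atan2(E, N) = atan2(-0.02182, +0.01842) = 310.2° ≈ 310°.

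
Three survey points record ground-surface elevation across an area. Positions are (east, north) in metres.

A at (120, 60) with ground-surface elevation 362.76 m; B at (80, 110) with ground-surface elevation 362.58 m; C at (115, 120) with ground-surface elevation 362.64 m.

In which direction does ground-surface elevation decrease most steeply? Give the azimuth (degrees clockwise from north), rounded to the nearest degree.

Differences from A: to B (Δx, Δy, Δh) = (-40, 50, -0.18); to C = (-5, 60, -0.12).
Solve a·Δx + b·Δy = Δz: det = (-40)·60 − (-5)·50 = -2150.
∂z/∂x = [(-0.18)·60 − (-0.12)·50] / -2150 = +0.002233
∂z/∂y = [(-40)·(-0.12) − (-5)·(-0.18)] / -2150 = -0.001814
Steepest decrease is along −∇f: components (-0.002233 E, +0.001814 N).
Azimuth = atan2(-0.002233, +0.001814) = 309.1° ≈ 309°.

309°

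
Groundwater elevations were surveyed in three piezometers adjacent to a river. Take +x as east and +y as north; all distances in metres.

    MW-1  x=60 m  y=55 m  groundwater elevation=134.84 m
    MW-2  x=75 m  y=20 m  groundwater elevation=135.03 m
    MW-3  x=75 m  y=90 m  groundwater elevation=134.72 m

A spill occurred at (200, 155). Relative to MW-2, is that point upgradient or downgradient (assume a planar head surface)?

downgradient

With h = a·x + b·y + c and MW-1 as origin, the differences give:
  15·a + (-35)·b = +0.19
  15·a + 35·b = -0.12
Eliminate b (×35 and ×(-35), subtract): 1050·a = 2.450 → a = ∂h/∂x = +0.002333
Back-substitute: b = ∂h/∂y = -0.004429.
Head at (200, 155) = 134.84 + (+0.002333)·(140) + (-0.004429)·(100) = 134.72 m.
That is lower than the 135.03 m at MW-2, so the point is downgradient.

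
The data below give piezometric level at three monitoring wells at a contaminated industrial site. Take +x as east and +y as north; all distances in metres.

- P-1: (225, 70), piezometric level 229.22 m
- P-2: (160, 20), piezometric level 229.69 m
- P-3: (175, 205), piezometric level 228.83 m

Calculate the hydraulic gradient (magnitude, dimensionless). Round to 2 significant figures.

0.0058

Differences from P-1: to P-2 (Δx, Δy, Δh) = (-65, -50, +0.47); to P-3 = (-50, 135, -0.39).
Solve a·Δx + b·Δy = Δh: det = (-65)·135 − (-50)·(-50) = -11275.
∂h/∂x = [(+0.47)·135 − (-0.39)·(-50)] / -11275 = -0.003898
∂h/∂y = [(-65)·(-0.39) − (-50)·(+0.47)] / -11275 = -0.004333
|∇h| = √(-0.003898² + -0.004333²) = 0.005828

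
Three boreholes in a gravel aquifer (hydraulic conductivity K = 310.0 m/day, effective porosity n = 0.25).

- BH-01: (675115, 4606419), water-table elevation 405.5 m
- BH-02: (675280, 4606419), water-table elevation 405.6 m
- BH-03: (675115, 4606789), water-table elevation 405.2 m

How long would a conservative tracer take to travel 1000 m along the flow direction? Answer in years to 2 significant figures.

2.2 years

∂h/∂x = (405.6 − 405.5) / (675280 − 675115) = +0.0006061
∂h/∂y = (405.2 − 405.5) / (4606789 − 4606419) = -0.0008108
|∇h| = √(0.0006061² + -0.0008108²) = 0.001012
Seepage velocity v = K·i/n = 310.0 × 0.001012 / 0.25 = 1.255 m/day.
t = 1000 / 1.255 = 796.8 days = 2.18 years.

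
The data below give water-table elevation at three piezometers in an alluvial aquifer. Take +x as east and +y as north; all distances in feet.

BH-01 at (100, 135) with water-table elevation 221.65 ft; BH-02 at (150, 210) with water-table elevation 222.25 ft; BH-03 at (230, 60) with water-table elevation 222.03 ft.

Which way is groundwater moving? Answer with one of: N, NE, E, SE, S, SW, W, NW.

SW

Three-point gradient (reference BH-01): Δ to BH-02 = (50, 75, +0.60), Δ to BH-03 = (130, -75, +0.38).
∂h/∂x = +0.005444, ∂h/∂y = +0.004370 (det = -13500).
Flow = −∇h = (-0.005444 east, -0.004370 north), which points southwest.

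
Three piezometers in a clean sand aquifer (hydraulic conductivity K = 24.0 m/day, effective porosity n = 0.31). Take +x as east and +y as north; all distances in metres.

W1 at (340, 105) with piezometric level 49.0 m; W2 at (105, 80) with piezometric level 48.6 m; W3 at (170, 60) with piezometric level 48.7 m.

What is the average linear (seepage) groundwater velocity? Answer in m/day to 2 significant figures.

With h = a·x + b·y + c and W1 as origin, the differences give:
  (-235)·a + (-25)·b = -0.4
  (-170)·a + (-45)·b = -0.3
Eliminate b (×(-45) and ×(-25), subtract): 6325·a = 10.50 → a = ∂h/∂x = +0.001660
Back-substitute: b = ∂h/∂y = +0.0003953.
|∇h| = √(0.001660² + 0.0003953²) = 0.001706
Seepage velocity v = K·i/n = 24.0 × 0.001706 / 0.31 = 0.1321 m/day.

0.13 m/day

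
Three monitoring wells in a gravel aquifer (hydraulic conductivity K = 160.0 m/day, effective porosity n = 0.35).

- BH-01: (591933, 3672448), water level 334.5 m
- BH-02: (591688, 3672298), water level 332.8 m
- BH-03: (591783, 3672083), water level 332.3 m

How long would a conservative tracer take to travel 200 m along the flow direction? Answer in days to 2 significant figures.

Three-point gradient (reference BH-01): Δ to BH-02 = (-245, -150, -1.7), Δ to BH-03 = (-150, -365, -2.2).
∂h/∂x = +0.004341, ∂h/∂y = +0.004244 (det = 66925).
|∇h| = √(0.004341² + 0.004244²) = 0.006071
Seepage velocity v = K·i/n = 160.0 × 0.006071 / 0.35 = 2.775 m/day.
t = 200 / 2.775 = 72.07 days.

72 days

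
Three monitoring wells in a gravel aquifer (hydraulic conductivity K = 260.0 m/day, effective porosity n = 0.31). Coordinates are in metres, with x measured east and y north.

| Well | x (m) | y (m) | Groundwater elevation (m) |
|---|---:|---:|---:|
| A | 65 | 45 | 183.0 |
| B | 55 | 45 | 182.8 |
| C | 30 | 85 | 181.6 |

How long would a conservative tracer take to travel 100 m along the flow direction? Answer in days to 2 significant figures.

Taking A as reference: B−A = (-10, 0, -0.2); C−A = (-35, 40, -1.4).
Determinant of the coordinate differences = (-10)·40 − (-35)·0 = -400.
∂h/∂x = [(-0.2)·40 − (-1.4)·0] / -400 = +0.02000
∂h/∂y = [(-10)·(-1.4) − (-35)·(-0.2)] / -400 = -0.01750
|∇h| = √(0.02000² + -0.01750²) = 0.02658
Seepage velocity v = K·i/n = 260.0 × 0.02658 / 0.31 = 22.29 m/day.
t = 100 / 22.29 = 4.486 days.

4.5 days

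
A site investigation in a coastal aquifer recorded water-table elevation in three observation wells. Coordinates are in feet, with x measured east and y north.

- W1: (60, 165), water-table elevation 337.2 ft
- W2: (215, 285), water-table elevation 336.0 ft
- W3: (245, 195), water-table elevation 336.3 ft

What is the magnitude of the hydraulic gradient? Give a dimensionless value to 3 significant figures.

With h = a·x + b·y + c and W1 as origin, the differences give:
  155·a + 120·b = -1.2
  185·a + 30·b = -0.9
Eliminate b (×30 and ×120, subtract): -17550·a = 72.00 → a = ∂h/∂x = -0.004103
Back-substitute: b = ∂h/∂y = -0.004701.
|∇h| = √(-0.004103² + -0.004701²) = 0.00624

0.00624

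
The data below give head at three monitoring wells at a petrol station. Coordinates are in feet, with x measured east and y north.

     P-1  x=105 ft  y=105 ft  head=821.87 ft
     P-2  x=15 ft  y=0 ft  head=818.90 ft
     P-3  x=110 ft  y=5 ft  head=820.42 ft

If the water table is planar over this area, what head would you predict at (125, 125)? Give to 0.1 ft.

822.5 ft

With h = a·x + b·y + c and P-1 as origin, the differences give:
  (-90)·a + (-105)·b = -2.97
  5·a + (-100)·b = -1.45
Eliminate b (×(-100) and ×(-105), subtract): 9525·a = 144.750 → a = ∂h/∂x = +0.01520
Back-substitute: b = ∂h/∂y = +0.01526.
h(125, 125) = 821.87 + (+0.01520)·(20) + (+0.01526)·(20) = 821.87 +0.304 +0.305 = 822.479 ft.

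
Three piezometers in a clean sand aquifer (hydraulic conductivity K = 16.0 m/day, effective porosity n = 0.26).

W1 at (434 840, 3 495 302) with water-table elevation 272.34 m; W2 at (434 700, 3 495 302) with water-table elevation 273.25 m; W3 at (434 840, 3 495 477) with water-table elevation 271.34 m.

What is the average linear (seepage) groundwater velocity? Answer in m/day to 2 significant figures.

0.53 m/day

∂h/∂x = (273.25 − 272.34) / (434700 − 434840) = -0.006500
∂h/∂y = (271.34 − 272.34) / (3495477 − 3495302) = -0.005714
|∇h| = √(-0.006500² + -0.005714²) = 0.008654
Seepage velocity v = K·i/n = 16.0 × 0.008654 / 0.26 = 0.5326 m/day.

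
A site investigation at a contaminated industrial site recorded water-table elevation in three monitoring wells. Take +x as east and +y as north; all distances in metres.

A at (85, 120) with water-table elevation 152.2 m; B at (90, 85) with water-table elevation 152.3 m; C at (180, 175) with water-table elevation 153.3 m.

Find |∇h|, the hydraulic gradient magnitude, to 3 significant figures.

Differences from A: to B (Δx, Δy, Δh) = (5, -35, +0.1); to C = (95, 55, +1.1).
Solve a·Δx + b·Δy = Δh: det = 5·55 − 95·(-35) = 3600.
∂h/∂x = [(+0.1)·55 − (+1.1)·(-35)] / 3600 = +0.01222
∂h/∂y = [5·(+1.1) − 95·(+0.1)] / 3600 = -0.001111
|∇h| = √(0.01222² + -0.001111²) = 0.01227

0.0123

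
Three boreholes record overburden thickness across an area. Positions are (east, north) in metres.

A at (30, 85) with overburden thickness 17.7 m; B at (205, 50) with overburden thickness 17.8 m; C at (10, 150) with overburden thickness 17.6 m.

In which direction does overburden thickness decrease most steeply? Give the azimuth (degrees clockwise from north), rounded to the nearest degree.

With d = a·x + b·y + c and A as origin, the differences give:
  175·a + (-35)·b = +0.1
  (-20)·a + 65·b = -0.1
Eliminate b (×65 and ×(-35), subtract): 10675·a = 3.00 → a = ∂d/∂x = +0.0002810
Back-substitute: b = ∂d/∂y = -0.001452.
Steepest decrease is along −∇f: components (-0.0002810 E, +0.001452 N).
Azimuth = atan2(-0.0002810, +0.001452) = 349.0° ≈ 349°.

349°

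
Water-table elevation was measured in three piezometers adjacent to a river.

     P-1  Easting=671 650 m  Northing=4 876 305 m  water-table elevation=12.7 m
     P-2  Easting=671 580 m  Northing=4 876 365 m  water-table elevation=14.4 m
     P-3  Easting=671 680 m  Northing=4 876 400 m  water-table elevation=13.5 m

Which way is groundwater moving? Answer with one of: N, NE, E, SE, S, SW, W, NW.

With h = a·x + b·y + c and P-1 as origin, the differences give:
  (-70)·a + 60·b = +1.7
  30·a + 95·b = +0.8
Eliminate b (×95 and ×60, subtract): -8450·a = 113.50 → a = ∂h/∂x = -0.01343
Back-substitute: b = ∂h/∂y = +0.01266.
Flow = −∇h = (+0.01343 east, -0.01266 north), which points southeast.

SE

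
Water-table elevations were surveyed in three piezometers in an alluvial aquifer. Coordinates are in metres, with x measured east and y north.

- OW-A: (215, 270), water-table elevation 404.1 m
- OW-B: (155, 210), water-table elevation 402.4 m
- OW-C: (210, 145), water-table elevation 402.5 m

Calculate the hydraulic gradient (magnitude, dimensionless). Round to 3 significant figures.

0.0202

Taking OW-A as reference: OW-B−OW-A = (-60, -60, -1.7); OW-C−OW-A = (-5, -125, -1.6).
Determinant of the coordinate differences = (-60)·(-125) − (-5)·(-60) = 7200.
∂h/∂x = [(-1.7)·(-125) − (-1.6)·(-60)] / 7200 = +0.01618
∂h/∂y = [(-60)·(-1.6) − (-5)·(-1.7)] / 7200 = +0.01215
|∇h| = √(0.01618² + 0.01215²) = 0.02023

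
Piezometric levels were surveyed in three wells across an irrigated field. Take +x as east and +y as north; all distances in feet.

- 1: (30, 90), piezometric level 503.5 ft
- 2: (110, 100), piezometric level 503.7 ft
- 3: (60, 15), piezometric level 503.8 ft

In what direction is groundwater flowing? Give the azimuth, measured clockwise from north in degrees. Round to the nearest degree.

Taking 1 as reference: 2−1 = (80, 10, +0.2); 3−1 = (30, -75, +0.3).
Determinant of the coordinate differences = 80·(-75) − 30·10 = -6300.
∂h/∂x = [(+0.2)·(-75) − (+0.3)·10] / -6300 = +0.002857
∂h/∂y = [80·(+0.3) − 30·(+0.2)] / -6300 = -0.002857
Flow direction (−∇h) has components (-0.002857 E, +0.002857 N).
Azimuth = atan2(E, N) = atan2(-0.002857, +0.002857) = 315.0° ≈ 315°.

315°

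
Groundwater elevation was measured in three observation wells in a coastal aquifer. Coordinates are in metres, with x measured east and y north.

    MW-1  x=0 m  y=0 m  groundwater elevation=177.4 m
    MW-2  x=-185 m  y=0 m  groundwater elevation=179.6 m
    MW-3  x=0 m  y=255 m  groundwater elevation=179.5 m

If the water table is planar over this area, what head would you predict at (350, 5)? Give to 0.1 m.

173.3 m

∂h/∂x = (179.6 − 177.4) / (-185 − 0) = -0.01189
∂h/∂y = (179.5 − 177.4) / (255 − 0) = +0.008235
h(350, 5) = 177.4 + (-0.01189)·(350) + (+0.008235)·(5) = 177.4 -4.162 +0.041 = 173.279 m.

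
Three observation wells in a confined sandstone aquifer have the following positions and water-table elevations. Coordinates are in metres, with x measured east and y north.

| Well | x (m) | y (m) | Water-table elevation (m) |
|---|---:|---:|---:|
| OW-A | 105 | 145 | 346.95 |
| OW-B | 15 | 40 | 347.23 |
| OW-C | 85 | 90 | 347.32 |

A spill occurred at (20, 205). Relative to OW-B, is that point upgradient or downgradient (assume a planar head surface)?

downgradient

Differences from OW-A: to OW-B (Δx, Δy, Δh) = (-90, -105, +0.28); to OW-C = (-20, -55, +0.37).
Solve a·Δx + b·Δy = Δh: det = (-90)·(-55) − (-20)·(-105) = 2850.
∂h/∂x = [(+0.28)·(-55) − (+0.37)·(-105)] / 2850 = +0.008228
∂h/∂y = [(-90)·(+0.37) − (-20)·(+0.28)] / 2850 = -0.009719
Head at (20, 205) = 346.95 + (+0.008228)·(-85) + (-0.009719)·(60) = 345.67 m.
That is lower than the 347.23 m at OW-B, so the point is downgradient.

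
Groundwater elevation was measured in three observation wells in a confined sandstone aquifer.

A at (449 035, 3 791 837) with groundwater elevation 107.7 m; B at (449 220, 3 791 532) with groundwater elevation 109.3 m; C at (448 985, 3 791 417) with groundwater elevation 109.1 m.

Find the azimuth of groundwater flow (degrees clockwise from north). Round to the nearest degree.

Three-point gradient (reference A): Δ to B = (185, -305, +1.6), Δ to C = (-50, -420, +1.4).
∂h/∂x = +0.002636, ∂h/∂y = -0.003647 (det = -92950).
Flow direction (−∇h) has components (-0.002636 E, +0.003647 N).
Azimuth = atan2(E, N) = atan2(-0.002636, +0.003647) = 324.1° ≈ 324°.

324°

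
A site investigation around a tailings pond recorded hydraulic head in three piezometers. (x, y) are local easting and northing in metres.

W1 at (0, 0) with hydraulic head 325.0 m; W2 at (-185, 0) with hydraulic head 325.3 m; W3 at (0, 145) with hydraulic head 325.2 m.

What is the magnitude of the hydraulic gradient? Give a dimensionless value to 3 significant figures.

∂h/∂x = (325.3 − 325.0) / (-185 − 0) = -0.001622
∂h/∂y = (325.2 − 325.0) / (145 − 0) = +0.001379
|∇h| = √(-0.001622² + 0.001379²) = 0.002129

0.00213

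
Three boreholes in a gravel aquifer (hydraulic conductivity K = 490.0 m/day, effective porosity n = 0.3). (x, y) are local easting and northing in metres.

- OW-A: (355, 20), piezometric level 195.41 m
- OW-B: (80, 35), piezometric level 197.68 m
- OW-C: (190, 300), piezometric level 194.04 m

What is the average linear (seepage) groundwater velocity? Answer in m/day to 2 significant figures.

22 m/day

Taking OW-A as reference: OW-B−OW-A = (-275, 15, +2.27); OW-C−OW-A = (-165, 280, -1.37).
Determinant of the coordinate differences = (-275)·280 − (-165)·15 = -74525.
∂h/∂x = [(+2.27)·280 − (-1.37)·15] / -74525 = -0.008804
∂h/∂y = [(-275)·(-1.37) − (-165)·(+2.27)] / -74525 = -0.01008
|∇h| = √(-0.008804² + -0.01008²) = 0.01338
Seepage velocity v = K·i/n = 490.0 × 0.01338 / 0.3 = 21.85 m/day.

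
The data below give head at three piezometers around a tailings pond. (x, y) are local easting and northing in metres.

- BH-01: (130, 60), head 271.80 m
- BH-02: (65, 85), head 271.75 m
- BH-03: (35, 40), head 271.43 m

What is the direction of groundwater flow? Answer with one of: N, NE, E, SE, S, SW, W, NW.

SW

Three-point gradient (reference BH-01): Δ to BH-02 = (-65, 25, -0.05), Δ to BH-03 = (-95, -20, -0.37).
∂h/∂x = +0.002789, ∂h/∂y = +0.005252 (det = 3675).
Flow = −∇h = (-0.002789 east, -0.005252 north), which points southwest.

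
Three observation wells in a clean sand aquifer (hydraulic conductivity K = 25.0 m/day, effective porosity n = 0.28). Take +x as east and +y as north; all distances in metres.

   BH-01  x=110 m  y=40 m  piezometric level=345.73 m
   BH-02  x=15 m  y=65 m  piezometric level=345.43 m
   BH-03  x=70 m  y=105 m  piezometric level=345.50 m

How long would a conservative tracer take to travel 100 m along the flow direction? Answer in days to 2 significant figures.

340 days

Taking BH-01 as reference: BH-02−BH-01 = (-95, 25, -0.30); BH-03−BH-01 = (-40, 65, -0.23).
Solve a·Δx + b·Δy = Δh: det = (-95)·65 − (-40)·25 = -5175.
∂h/∂x = [(-0.30)·65 − (-0.23)·25] / -5175 = +0.002657
∂h/∂y = [(-95)·(-0.23) − (-40)·(-0.30)] / -5175 = -0.001903
|∇h| = √(0.002657² + -0.001903²) = 0.003268
Seepage velocity v = K·i/n = 25.0 × 0.003268 / 0.28 = 0.2918 m/day.
t = 100 / 0.2918 = 342.7 days.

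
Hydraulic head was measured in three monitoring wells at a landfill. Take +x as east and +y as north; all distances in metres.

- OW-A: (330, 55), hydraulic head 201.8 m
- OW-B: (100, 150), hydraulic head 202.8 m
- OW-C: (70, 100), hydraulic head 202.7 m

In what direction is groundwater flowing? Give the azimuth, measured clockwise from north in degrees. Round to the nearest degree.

143°

Taking OW-A as reference: OW-B−OW-A = (-230, 95, +1.0); OW-C−OW-A = (-260, 45, +0.9).
Determinant of the coordinate differences = (-230)·45 − (-260)·95 = 14350.
∂h/∂x = [(+1.0)·45 − (+0.9)·95] / 14350 = -0.002822
∂h/∂y = [(-230)·(+0.9) − (-260)·(+1.0)] / 14350 = +0.003693
Flow direction (−∇h) has components (+0.002822 E, -0.003693 N).
Azimuth = atan2(E, N) = atan2(+0.002822, -0.003693) = 142.6° ≈ 143°.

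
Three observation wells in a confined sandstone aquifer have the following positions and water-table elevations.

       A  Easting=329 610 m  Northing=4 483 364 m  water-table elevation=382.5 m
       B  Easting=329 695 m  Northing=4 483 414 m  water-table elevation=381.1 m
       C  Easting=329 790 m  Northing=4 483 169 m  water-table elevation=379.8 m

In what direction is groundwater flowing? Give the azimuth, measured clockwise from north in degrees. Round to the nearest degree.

087°

Differences from A: to B (Δx, Δy, Δh) = (85, 50, -1.4); to C = (180, -195, -2.7).
Solve a·Δx + b·Δy = Δh: det = 85·(-195) − 180·50 = -25575.
∂h/∂x = [(-1.4)·(-195) − (-2.7)·50] / -25575 = -0.01595
∂h/∂y = [85·(-2.7) − 180·(-1.4)] / -25575 = -0.0008798
Flow direction (−∇h) has components (+0.01595 E, +0.0008798 N).
Azimuth = atan2(E, N) = atan2(+0.01595, +0.0008798) = 86.8° ≈ 087°.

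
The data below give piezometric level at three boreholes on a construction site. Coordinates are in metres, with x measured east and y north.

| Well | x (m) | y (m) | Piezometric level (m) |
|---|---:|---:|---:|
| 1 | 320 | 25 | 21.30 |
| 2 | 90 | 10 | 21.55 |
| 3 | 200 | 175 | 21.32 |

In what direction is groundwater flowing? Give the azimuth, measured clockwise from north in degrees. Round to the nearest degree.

Differences from 1: to 2 (Δx, Δy, Δh) = (-230, -15, +0.25); to 3 = (-120, 150, +0.02).
Solve a·Δx + b·Δy = Δh: det = (-230)·150 − (-120)·(-15) = -36300.
∂h/∂x = [(+0.25)·150 − (+0.02)·(-15)] / -36300 = -0.001041
∂h/∂y = [(-230)·(+0.02) − (-120)·(+0.25)] / -36300 = -0.0006997
Flow direction (−∇h) has components (+0.001041 E, +0.0006997 N).
Azimuth = atan2(E, N) = atan2(+0.001041, +0.0006997) = 56.1° ≈ 056°.

056°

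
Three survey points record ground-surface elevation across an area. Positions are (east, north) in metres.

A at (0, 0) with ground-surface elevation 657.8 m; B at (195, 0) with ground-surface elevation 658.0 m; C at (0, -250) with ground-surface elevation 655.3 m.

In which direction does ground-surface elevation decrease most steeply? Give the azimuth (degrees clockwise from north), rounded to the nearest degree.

∂z/∂x = (658.0 − 657.8) / (195 − 0) = +0.001026
∂z/∂y = (655.3 − 657.8) / (-250 − 0) = +0.01000
Steepest decrease is along −∇f: components (-0.001026 E, -0.01000 N).
Azimuth = atan2(-0.001026, -0.01000) = 185.9° ≈ 186°.

186°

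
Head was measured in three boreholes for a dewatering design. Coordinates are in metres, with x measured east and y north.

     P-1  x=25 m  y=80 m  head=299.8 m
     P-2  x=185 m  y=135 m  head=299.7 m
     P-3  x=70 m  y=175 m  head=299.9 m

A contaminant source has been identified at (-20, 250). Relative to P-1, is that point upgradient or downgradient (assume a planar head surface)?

upgradient

Three-point gradient (reference P-1): Δ to P-2 = (160, 55, -0.1), Δ to P-3 = (45, 95, +0.1).
∂h/∂x = -0.001179, ∂h/∂y = +0.001611 (det = 12725).
Head at (-20, 250) = 299.8 + (-0.001179)·(-45) + (+0.001611)·(170) = 300.13 m.
That is higher than the 299.8 m at P-1, so the point is upgradient.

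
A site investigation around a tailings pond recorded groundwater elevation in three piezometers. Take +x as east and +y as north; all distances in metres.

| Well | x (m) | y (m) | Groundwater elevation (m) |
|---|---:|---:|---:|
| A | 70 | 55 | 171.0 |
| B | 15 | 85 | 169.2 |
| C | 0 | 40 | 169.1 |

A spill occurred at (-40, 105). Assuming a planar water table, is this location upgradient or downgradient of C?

downgradient

Differences from A: to B (Δx, Δy, Δh) = (-55, 30, -1.8); to C = (-70, -15, -1.9).
Determinant of the coordinate differences = (-55)·(-15) − (-70)·30 = 2925.
∂h/∂x = [(-1.8)·(-15) − (-1.9)·30] / 2925 = +0.02872
∂h/∂y = [(-55)·(-1.9) − (-70)·(-1.8)] / 2925 = -0.007350
Head at (-40, 105) = 171.0 + (+0.02872)·(-110) + (-0.007350)·(50) = 167.47 m.
That is lower than the 169.1 m at C, so the point is downgradient.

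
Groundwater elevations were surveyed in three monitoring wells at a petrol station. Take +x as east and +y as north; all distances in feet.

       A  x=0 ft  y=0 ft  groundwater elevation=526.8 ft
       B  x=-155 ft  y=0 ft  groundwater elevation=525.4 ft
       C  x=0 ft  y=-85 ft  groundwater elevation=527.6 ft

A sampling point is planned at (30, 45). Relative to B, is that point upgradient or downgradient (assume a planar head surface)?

upgradient

∂h/∂x = (525.4 − 526.8) / (-155 − 0) = +0.009032
∂h/∂y = (527.6 − 526.8) / (-85 − 0) = -0.009412
Head at (30, 45) = 526.8 + (+0.009032)·(30) + (-0.009412)·(45) = 526.65 ft.
That is higher than the 525.4 ft at B, so the point is upgradient.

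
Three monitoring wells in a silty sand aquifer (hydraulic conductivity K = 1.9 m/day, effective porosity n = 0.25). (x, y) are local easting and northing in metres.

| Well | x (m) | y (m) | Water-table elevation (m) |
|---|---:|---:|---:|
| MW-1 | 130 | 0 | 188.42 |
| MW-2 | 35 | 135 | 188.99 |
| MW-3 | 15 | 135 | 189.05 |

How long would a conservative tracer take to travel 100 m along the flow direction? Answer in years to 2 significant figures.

Differences from MW-1: to MW-2 (Δx, Δy, Δh) = (-95, 135, +0.57); to MW-3 = (-115, 135, +0.63).
Determinant of the coordinate differences = (-95)·135 − (-115)·135 = 2700.
∂h/∂x = [(+0.57)·135 − (+0.63)·135] / 2700 = -0.003000
∂h/∂y = [(-95)·(+0.63) − (-115)·(+0.57)] / 2700 = +0.002111
|∇h| = √(-0.003000² + 0.002111²) = 0.003668
Seepage velocity v = K·i/n = 1.9 × 0.003668 / 0.25 = 0.02788 m/day.
t = 100 / 0.02788 = 3587 days = 9.82 years.

9.8 years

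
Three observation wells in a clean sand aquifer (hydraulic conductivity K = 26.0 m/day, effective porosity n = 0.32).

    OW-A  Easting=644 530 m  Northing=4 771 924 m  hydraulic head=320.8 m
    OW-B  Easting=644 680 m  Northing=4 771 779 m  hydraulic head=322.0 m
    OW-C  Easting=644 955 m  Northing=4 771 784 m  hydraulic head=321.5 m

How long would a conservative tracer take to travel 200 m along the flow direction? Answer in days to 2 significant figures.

Taking OW-A as reference: OW-B−OW-A = (150, -145, +1.2); OW-C−OW-A = (425, -140, +0.7).
Solve a·Δx + b·Δy = Δh: det = 150·(-140) − 425·(-145) = 40625.
∂h/∂x = [(+1.2)·(-140) − (+0.7)·(-145)] / 40625 = -0.001637
∂h/∂y = [150·(+0.7) − 425·(+1.2)] / 40625 = -0.009969
|∇h| = √(-0.001637² + -0.009969²) = 0.0101
Seepage velocity v = K·i/n = 26.0 × 0.0101 / 0.32 = 0.8206 m/day.
t = 200 / 0.8206 = 243.7 days.

240 days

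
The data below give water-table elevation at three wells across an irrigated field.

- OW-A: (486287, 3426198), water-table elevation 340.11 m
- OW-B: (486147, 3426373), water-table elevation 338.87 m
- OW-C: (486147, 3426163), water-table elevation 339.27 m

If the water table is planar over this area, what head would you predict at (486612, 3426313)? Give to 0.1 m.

342.0 m

Taking OW-A as reference: OW-B−OW-A = (-140, 175, -1.24); OW-C−OW-A = (-140, -35, -0.84).
Solve a·Δx + b·Δy = Δh: det = (-140)·(-35) − (-140)·175 = 29400.
∂h/∂x = [(-1.24)·(-35) − (-0.84)·175] / 29400 = +0.006476
∂h/∂y = [(-140)·(-0.84) − (-140)·(-1.24)] / 29400 = -0.001905
h(486612, 3426313) = 340.11 + (+0.006476)·(325) + (-0.001905)·(115) = 340.11 +2.105 -0.219 = 341.996 m.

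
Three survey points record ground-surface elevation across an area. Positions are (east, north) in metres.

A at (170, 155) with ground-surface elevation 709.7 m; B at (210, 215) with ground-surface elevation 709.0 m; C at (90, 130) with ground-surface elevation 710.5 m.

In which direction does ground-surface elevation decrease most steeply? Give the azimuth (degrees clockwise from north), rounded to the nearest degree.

052°

Differences from A: to B (Δx, Δy, Δh) = (40, 60, -0.7); to C = (-80, -25, +0.8).
Determinant of the coordinate differences = 40·(-25) − (-80)·60 = 3800.
∂z/∂x = [(-0.7)·(-25) − (+0.8)·60] / 3800 = -0.008026
∂z/∂y = [40·(+0.8) − (-80)·(-0.7)] / 3800 = -0.006316
Steepest decrease is along −∇f: components (+0.008026 E, +0.006316 N).
Azimuth = atan2(+0.008026, +0.006316) = 51.8° ≈ 052°.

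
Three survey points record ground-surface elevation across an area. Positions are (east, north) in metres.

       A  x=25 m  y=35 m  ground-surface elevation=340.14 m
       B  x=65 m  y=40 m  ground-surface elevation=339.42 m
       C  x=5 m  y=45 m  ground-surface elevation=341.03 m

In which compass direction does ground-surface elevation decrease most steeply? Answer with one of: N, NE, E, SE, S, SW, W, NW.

SE

Taking A as reference: B−A = (40, 5, -0.72); C−A = (-20, 10, +0.89).
Solve a·Δx + b·Δy = Δz: det = 40·10 − (-20)·5 = 500.
∂z/∂x = [(-0.72)·10 − (+0.89)·5] / 500 = -0.02330
∂z/∂y = [40·(+0.89) − (-20)·(-0.72)] / 500 = +0.04240
Steepest decrease is along −∇f = (+0.02330 E, -0.04240 N) → southeast.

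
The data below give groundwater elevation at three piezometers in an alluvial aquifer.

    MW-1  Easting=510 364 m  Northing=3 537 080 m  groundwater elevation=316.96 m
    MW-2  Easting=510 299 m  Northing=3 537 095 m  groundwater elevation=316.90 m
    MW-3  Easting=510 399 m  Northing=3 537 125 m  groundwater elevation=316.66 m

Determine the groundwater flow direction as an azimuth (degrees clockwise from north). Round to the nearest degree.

Differences from MW-1: to MW-2 (Δx, Δy, Δh) = (-65, 15, -0.06); to MW-3 = (35, 45, -0.30).
Determinant of the coordinate differences = (-65)·45 − 35·15 = -3450.
∂h/∂x = [(-0.06)·45 − (-0.30)·15] / -3450 = -0.0005217
∂h/∂y = [(-65)·(-0.30) − 35·(-0.06)] / -3450 = -0.006261
Flow direction (−∇h) has components (+0.0005217 E, +0.006261 N).
Azimuth = atan2(E, N) = atan2(+0.0005217, +0.006261) = 4.8° ≈ 005°.

005°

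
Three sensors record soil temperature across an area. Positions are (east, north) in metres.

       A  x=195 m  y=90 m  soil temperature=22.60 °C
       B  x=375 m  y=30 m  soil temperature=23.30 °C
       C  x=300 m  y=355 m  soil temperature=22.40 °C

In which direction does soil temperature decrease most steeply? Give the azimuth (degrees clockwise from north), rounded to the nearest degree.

302°

Taking A as reference: B−A = (180, -60, +0.70); C−A = (105, 265, -0.20).
Solve a·Δx + b·Δy = ΔT: det = 180·265 − 105·(-60) = 54000.
∂T/∂x = [(+0.70)·265 − (-0.20)·(-60)] / 54000 = +0.003213
∂T/∂y = [180·(-0.20) − 105·(+0.70)] / 54000 = -0.002028
Steepest decrease is along −∇f: components (-0.003213 E, +0.002028 N).
Azimuth = atan2(-0.003213, +0.002028) = 302.3° ≈ 302°.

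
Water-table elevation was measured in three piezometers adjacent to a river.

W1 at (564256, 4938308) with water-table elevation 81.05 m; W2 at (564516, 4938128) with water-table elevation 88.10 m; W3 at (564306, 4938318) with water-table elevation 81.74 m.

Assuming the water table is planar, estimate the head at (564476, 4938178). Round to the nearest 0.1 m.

Three-point gradient (reference W1): Δ to W2 = (260, -180, +7.05), Δ to W3 = (50, 10, +0.69).
∂h/∂x = +0.01678, ∂h/∂y = -0.01492 (det = 11600).
h(564476, 4938178) = 81.05 + (+0.01678)·(220) + (-0.01492)·(-130) = 81.05 +3.693 +1.940 = 86.683 m.

86.7 m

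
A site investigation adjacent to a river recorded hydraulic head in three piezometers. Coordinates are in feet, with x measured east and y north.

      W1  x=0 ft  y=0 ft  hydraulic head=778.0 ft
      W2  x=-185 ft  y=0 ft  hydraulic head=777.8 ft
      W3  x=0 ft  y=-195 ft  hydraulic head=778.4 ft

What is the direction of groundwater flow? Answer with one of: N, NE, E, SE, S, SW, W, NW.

∂h/∂x = (777.8 − 778.0) / (-185 − 0) = +0.001081
∂h/∂y = (778.4 − 778.0) / (-195 − 0) = -0.002051
Flow = −∇h = (-0.001081 east, +0.002051 north), which points northwest.

NW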